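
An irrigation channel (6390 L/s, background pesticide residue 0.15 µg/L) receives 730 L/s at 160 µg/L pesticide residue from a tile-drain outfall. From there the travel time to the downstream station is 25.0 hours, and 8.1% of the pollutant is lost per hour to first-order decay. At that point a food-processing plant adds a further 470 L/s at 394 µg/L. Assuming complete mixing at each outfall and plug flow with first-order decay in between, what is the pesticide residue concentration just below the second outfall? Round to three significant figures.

Conservation of mass: C = (6390·0.1500 + 730.0·160.0) / 7120 = 117800/7120 = 16.54 µg/L; combined flow 7120 L/s.
8.1%/h lost → k = −ln(1 − 0.081) = 0.08447 h⁻¹.
Decay over the reach: 16.54·exp(−kt) = 16.54·0.1210 = 2.002 µg/L.
At the second outfall, C = (7120·2.002 + 470.0·394.0) / (7120 + 470.0) = 26.28 µg/L.

26.3 µg/L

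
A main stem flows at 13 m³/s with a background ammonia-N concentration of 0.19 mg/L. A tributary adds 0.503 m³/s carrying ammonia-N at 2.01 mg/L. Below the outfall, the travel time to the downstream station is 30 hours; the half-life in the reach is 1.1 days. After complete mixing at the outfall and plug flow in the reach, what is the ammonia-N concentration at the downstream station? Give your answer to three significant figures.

Mixed concentration C = ΣQC/ΣQ = (13.00·0.1900 + 0.5030·2.010) / 13.50 = 3.481/13.50 = 0.2578 mg/L.
Half-life 1.1 d → k = ln 2 / 1.1 = 0.6301 d⁻¹.
After decay, C = 0.2578 × e^(−kt) = 0.2578 × 0.4549 = 0.1173 mg/L.

0.117 mg/L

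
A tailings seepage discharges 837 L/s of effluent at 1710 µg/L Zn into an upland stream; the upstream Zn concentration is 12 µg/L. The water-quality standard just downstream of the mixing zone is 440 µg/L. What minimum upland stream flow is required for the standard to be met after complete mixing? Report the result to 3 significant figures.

2480 L/s

Set C_mix = 440: (Q·12.00 + 837.0·1710) / (Q + 837.0) = 440
→ Q = 837.0·(1710 − 440)/(440 − 12.00) = 2484 L/s.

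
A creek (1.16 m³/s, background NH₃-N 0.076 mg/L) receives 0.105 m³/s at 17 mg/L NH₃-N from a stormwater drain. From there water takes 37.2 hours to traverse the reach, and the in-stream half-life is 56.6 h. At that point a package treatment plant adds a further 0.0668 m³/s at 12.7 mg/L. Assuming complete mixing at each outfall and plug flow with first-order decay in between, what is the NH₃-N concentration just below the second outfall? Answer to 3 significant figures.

After mixing, C = (1.160·0.07600 + 0.1050·17.00) / 1.265 = 1.873/1.265 = 1.481 mg/L; combined flow 1.265 m³/s.
Half-life 56.6 h → k = ln 2 / 56.6 = 0.01225 h⁻¹ = 0.2939 d⁻¹.
Decay over the reach: 1.481·exp(−kt) = 1.481·0.6341 = 0.9389 mg/L.
At the second outfall, C = (1.265·0.9389 + 0.06680·12.70) / (1.265 + 0.06680) = 1.529 mg/L.

1.53 mg/L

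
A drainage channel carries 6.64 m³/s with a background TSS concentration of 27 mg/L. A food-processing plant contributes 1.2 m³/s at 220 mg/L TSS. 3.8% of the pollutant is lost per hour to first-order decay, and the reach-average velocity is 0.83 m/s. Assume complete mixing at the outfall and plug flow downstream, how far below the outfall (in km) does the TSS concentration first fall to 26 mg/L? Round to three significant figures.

59.9 km

Mass balance: C = (6.640·27.00 + 1.200·220.0) / 7.840 = 443.3/7.840 = 56.54 mg/L.
3.8%/h lost → k = −ln(1 − 0.038) = 0.03874 h⁻¹.
Set 56.54·exp(−k·t) = 26 → t = ln(56.54/26)/k = 72190 s = 20.05 h.
Distance = v·t = 0.83·72190 = 59920 m = 59.92 km.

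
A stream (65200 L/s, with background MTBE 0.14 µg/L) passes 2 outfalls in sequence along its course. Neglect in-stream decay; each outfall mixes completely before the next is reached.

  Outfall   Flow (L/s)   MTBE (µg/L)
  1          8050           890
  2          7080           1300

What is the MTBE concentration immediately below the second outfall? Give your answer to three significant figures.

204 µg/L

After outfall 1: Q = 65200 + 8050 = 73250 L/s; C = (65200·0.1400 + 8050·890.0)/73250 = 97.93 µg/L.
After outfall 2: Q = 73250 + 7080 = 80330 L/s; C = (73250·97.93 + 7080·1300)/80330 = 203.9 µg/L.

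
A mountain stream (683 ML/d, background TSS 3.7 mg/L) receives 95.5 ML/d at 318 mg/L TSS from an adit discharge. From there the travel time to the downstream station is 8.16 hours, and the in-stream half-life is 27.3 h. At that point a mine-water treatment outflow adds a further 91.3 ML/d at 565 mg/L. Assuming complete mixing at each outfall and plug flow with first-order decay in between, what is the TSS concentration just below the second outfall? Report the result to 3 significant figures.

90.0 mg/L

After mixing, C = (683.0·3.700 + 95.50·318.0) / 778.5 = 32900/778.5 = 42.26 mg/L; combined flow 778.5 ML/d.
Half-life 27.3 h → k = ln 2 / 27.3 = 0.02539 h⁻¹ = 0.6094 d⁻¹.
Decay over the reach: 42.26·exp(−kt) = 42.26·0.8129 = 34.35 mg/L.
Second outfall: C = (778.5·34.35 + 91.30·565.0)/869.8 = 90.05 mg/L.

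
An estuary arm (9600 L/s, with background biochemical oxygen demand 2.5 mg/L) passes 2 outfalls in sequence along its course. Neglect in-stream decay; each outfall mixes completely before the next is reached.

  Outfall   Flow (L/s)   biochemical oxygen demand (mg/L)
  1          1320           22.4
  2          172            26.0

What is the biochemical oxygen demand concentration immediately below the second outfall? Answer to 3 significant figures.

5.23 mg/L

Outfall 1: combined Q = 10920 L/s; C = (9600·2.500 + 1320·22.40)/10920 = 4.905 mg/L.
Outfall 2: combined Q = 11090 L/s; C = (10920·4.905 + 172.0·26.00)/11090 = 5.233 mg/L.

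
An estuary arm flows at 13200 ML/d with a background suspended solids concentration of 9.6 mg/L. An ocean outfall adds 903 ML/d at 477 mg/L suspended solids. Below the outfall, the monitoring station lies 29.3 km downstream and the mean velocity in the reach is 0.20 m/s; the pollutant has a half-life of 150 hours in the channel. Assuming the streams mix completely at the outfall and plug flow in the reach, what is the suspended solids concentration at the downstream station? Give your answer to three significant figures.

32.8 mg/L

Mixed concentration C = ΣQC/ΣQ = (13200·9.600 + 903.0·477.0) / 14100 = 557500/14100 = 39.53 mg/L.
Travel time t = 29.3·1000 / 0.20 = 146500 s = 40.69 h.
Half-life 150 h → k = ln 2 / 150 = 0.004621 h⁻¹ = 0.1109 d⁻¹.
Applying C = C₀e^(−kt): 39.53 × 0.8286 = 32.75 mg/L.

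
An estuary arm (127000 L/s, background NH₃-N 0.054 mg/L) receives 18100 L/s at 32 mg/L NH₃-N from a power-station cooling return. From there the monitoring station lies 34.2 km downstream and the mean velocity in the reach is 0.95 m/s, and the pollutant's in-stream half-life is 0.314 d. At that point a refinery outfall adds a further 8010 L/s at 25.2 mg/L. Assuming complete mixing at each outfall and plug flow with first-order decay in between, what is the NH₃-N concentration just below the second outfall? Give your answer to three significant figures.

2.84 mg/L

Conservation of mass: C = (127000·0.05400 + 18100·32.00) / 145100 = 586100/145100 = 4.039 mg/L; combined flow 145100 L/s.
Travel time t = 34.2·1000 / 0.95 = 36000 s = 10.00 h.
Half-life 0.314 d → k = ln 2 / 0.314 = 2.207 d⁻¹.
After decay, C = 4.039 × e^(−kt) = 4.039 × 0.3986 = 1.610 mg/L.
Second outfall: C = (145100·1.610 + 8010·25.20)/153100 = 2.844 mg/L.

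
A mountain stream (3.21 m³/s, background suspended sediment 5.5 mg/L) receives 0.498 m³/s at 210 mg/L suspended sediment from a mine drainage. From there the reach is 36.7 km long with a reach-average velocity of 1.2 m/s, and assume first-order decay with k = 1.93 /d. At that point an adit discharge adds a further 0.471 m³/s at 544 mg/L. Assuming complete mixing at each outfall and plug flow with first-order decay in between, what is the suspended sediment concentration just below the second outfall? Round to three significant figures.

76.1 mg/L

After mixing, C = (3.210·5.500 + 0.4980·210.0) / 3.708 = 122.2/3.708 = 32.97 mg/L; combined flow 3.708 m³/s.
Travel time t = 36.7·1000 / 1.2 = 30580 s = 8.495 h.
After decay, C = 32.97 × e^(−kt) = 32.97 × 0.5050 = 16.65 mg/L.
Second outfall: C = (3.708·16.65 + 0.4710·544.0)/4.179 = 76.08 mg/L.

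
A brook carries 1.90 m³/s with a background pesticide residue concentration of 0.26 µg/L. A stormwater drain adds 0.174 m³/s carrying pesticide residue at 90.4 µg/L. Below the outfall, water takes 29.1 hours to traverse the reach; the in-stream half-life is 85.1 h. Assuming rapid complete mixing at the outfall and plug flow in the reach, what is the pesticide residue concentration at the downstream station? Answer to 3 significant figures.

After mixing, C = (1.900·0.2600 + 0.1740·90.40) / 2.074 = 16.22/2.074 = 7.822 µg/L.
Half-life 85.1 h → k = ln 2 / 85.1 = 0.008145 h⁻¹ = 0.1955 d⁻¹.
After decay, C = 7.822 × e^(−kt) = 7.822 × 0.7890 = 6.172 µg/L.

6.17 µg/L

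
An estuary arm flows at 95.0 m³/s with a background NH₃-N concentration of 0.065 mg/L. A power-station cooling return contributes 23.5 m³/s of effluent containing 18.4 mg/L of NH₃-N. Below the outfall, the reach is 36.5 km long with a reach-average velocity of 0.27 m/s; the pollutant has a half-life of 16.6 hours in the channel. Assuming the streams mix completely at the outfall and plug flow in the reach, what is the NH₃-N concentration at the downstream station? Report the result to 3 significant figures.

Flow-weighted average: C = (95.00·0.06500 + 23.50·18.40) / 118.5 = 438.6/118.5 = 3.701 mg/L.
Travel time t = 36.5·1000 / 0.27 = 135200 s = 37.55 h.
Half-life 16.6 h → k = ln 2 / 16.6 = 0.04176 h⁻¹ = 1.002 d⁻¹.
Applying C = C₀e^(−kt): 3.701 × 0.2085 = 0.7715 mg/L.

0.772 mg/L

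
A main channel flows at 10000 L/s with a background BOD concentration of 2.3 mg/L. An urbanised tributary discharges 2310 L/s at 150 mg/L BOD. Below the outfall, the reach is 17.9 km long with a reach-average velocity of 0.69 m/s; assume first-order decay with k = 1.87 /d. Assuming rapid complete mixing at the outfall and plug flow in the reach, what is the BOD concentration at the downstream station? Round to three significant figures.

17.1 mg/L

Mixed concentration C = ΣQC/ΣQ = (10000·2.300 + 2310·150.0) / 12310 = 369500/12310 = 30.02 mg/L.
Travel time t = 17.9·1000 / 0.69 = 25940 s = 7.206 h.
First-order decay: C = 30.02·exp(−k·t) = 30.02·0.5704 = 17.12 mg/L.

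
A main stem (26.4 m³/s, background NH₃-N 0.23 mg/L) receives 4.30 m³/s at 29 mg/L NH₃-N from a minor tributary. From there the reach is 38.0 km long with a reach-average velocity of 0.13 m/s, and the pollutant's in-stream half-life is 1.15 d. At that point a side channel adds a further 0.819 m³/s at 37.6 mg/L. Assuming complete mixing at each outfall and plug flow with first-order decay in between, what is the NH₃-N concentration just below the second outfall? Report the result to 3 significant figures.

Mixed concentration C = ΣQC/ΣQ = (26.40·0.2300 + 4.300·29.00) / 30.70 = 130.8/30.70 = 4.260 mg/L; combined flow 30.70 m³/s.
Travel time t = 38.0·1000 / 0.13 = 292300 s = 81.20 h.
Half-life 1.15 d → k = ln 2 / 1.15 = 0.6027 d⁻¹.
Applying C = C₀e^(−kt): 4.260 × 0.1301 = 0.5543 mg/L.
At the second outfall, C = (30.70·0.5543 + 0.8190·37.60) / (30.70 + 0.8190) = 1.517 mg/L.

1.52 mg/L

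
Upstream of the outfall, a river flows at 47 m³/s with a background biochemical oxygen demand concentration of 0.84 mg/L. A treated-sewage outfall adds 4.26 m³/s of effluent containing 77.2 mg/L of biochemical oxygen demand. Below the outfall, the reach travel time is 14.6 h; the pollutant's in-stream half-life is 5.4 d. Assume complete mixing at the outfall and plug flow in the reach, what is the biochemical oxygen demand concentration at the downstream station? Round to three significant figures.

Mixed concentration C = ΣQC/ΣQ = (47.00·0.8400 + 4.260·77.20) / 51.26 = 368.4/51.26 = 7.186 mg/L.
Half-life 5.4 d → k = ln 2 / 5.4 = 0.1284 d⁻¹.
Applying C = C₀e^(−kt): 7.186 × 0.9249 = 6.646 mg/L.

6.65 mg/L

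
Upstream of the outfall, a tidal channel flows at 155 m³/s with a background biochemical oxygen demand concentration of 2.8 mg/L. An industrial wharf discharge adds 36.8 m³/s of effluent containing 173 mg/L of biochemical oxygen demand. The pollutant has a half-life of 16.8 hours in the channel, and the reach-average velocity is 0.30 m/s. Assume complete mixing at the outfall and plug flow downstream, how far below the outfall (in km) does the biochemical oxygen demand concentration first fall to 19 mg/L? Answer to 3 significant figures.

16.3 km

Flow-weighted average: C = (155.0·2.800 + 36.80·173.0) / 191.8 = 6800/191.8 = 35.46 mg/L.
Half-life 16.8 h → k = ln 2 / 16.8 = 0.04126 h⁻¹ = 0.9902 d⁻¹.
Set 35.46·exp(−k·t) = 19 → t = ln(35.46/19)/k = 54430 s = 15.12 h.
Distance = v·t = 0.30·54430 = 16330 m = 16.33 km.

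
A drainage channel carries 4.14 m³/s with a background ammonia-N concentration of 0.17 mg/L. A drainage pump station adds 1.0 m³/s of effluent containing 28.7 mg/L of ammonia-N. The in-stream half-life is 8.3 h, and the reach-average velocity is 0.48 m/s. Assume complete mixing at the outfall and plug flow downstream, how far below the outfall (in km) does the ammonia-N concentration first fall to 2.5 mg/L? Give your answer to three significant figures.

17.1 km

Mixed concentration C = ΣQC/ΣQ = (4.140·0.1700 + 1.000·28.70) / 5.140 = 29.40/5.140 = 5.721 mg/L.
Half-life 8.3 h → k = ln 2 / 8.3 = 0.08351 h⁻¹ = 2.004 d⁻¹.
Set 5.721·exp(−k·t) = 2.5 → t = ln(5.721/2.5)/k = 35680 s = 9.912 h.
Distance = v·t = 0.48·35680 = 17130 m = 17.13 km.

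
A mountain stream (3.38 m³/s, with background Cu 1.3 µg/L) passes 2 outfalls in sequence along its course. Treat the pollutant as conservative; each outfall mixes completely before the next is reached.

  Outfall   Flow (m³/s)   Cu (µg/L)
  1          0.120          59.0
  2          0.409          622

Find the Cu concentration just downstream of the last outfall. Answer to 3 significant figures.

68.0 µg/L

Below outfall 1: Q → 3.500 m³/s, C = (3.380·1.300 + 0.1200·59.00)/3.500 = 3.278 µg/L.
Below outfall 2: Q → 3.909 m³/s, C = (3.500·3.278 + 0.4090·622.0)/3.909 = 68.02 µg/L.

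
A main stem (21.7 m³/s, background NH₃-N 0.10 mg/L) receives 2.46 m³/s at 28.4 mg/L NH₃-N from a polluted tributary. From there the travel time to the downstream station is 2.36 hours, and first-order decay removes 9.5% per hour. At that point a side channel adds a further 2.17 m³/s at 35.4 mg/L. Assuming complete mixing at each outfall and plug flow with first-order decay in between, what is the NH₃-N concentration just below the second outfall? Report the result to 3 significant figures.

5.08 mg/L

After mixing, C = (21.70·0.1000 + 2.460·28.40) / 24.16 = 72.03/24.16 = 2.982 mg/L; combined flow 24.16 m³/s.
9.5%/h lost → k = −ln(1 − 0.095) = 0.09982 h⁻¹.
First-order decay: C = 2.982·exp(−k·t) = 2.982·0.7901 = 2.356 mg/L.
At the second outfall, C = (24.16·2.356 + 2.170·35.40) / (24.16 + 2.170) = 5.079 mg/L.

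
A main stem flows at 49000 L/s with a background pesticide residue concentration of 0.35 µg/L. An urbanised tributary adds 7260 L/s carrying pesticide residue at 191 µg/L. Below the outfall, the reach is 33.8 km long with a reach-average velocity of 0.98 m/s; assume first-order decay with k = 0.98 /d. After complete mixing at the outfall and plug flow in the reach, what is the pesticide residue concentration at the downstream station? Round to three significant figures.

Conservation of mass: C = (49000·0.3500 + 7260·191.0) / 56260 = 1404000/56260 = 24.95 µg/L.
Travel time t = 33.8·1000 / 0.98 = 34490 s = 9.580 h.
Applying C = C₀e^(−kt): 24.95 × 0.6762 = 16.87 µg/L.

16.9 µg/L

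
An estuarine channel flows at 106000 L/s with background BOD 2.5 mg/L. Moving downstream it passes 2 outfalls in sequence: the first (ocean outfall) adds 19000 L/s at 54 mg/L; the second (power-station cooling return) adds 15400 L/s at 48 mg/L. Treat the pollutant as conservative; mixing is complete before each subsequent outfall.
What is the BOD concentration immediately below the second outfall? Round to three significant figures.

14.5 mg/L

Outfall 1: combined Q = 125000 L/s; C = (106000·2.500 + 19000·54.00)/125000 = 10.33 mg/L.
Outfall 2: combined Q = 140400 L/s; C = (125000·10.33 + 15400·48.00)/140400 = 14.46 mg/L.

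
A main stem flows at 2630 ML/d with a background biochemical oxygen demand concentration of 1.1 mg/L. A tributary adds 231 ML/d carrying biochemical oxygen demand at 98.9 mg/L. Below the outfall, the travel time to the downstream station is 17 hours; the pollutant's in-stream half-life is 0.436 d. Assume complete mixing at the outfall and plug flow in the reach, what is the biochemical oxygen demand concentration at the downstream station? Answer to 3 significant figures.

2.92 mg/L

Mass balance: C = (2630·1.100 + 231.0·98.90) / 2861 = 25740/2861 = 8.996 mg/L.
Half-life 0.436 d → k = ln 2 / 0.436 = 1.590 d⁻¹.
Applying C = C₀e^(−kt): 8.996 × 0.3243 = 2.918 mg/L.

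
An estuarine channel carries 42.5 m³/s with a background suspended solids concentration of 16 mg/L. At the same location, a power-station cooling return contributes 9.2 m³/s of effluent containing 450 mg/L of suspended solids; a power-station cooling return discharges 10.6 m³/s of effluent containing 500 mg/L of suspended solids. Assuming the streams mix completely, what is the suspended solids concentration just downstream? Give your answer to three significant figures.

Mass balance: C = (42.50·16.00 + 9.200·450.0 + 10.60·500.0) / 62.30 = 10120/62.30 = 162.4 mg/L.

162 mg/L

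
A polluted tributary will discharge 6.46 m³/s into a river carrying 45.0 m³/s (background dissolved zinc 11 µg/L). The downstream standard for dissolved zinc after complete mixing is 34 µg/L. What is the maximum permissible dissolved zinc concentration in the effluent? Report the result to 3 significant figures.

194 µg/L

At the limit, (Qr·Cr + Qe·Cₑ)/(Qr + Qe) = 34:
Cₑ = (51.46·34 − 45.00·11.00) / 6.460 = 194.2 µg/L.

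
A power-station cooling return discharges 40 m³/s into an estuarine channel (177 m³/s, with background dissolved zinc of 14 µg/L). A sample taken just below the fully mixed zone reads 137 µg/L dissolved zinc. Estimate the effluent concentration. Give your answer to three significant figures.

Mass balance: 177.0·14.00 + 40.00·Cₑ = 217.0·137.0
→ Cₑ = (217.0·137.0 − 177.0·14.00) / 40.00 = 681.3 µg/L.

681 µg/L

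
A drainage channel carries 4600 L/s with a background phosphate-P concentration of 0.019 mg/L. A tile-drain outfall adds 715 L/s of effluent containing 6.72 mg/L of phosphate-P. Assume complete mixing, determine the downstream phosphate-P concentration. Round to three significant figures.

0.920 mg/L

Mass balance: C = (4600·0.01900 + 715.0·6.720) / 5315 = 4892/5315 = 0.9205 mg/L.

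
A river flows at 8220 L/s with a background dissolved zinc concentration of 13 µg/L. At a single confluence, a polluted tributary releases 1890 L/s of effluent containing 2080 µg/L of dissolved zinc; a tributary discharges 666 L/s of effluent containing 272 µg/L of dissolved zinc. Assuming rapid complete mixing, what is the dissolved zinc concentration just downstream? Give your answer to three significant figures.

392 µg/L

Conservation of mass: C = (8220·13.00 + 1890·2080 + 666.0·272.0) / 10780 = 4219000/10780 = 391.5 µg/L.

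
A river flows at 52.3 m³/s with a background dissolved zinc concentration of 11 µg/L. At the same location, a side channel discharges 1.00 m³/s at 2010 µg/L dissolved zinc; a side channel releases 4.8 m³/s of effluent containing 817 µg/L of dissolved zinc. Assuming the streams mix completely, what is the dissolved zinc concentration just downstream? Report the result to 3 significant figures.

112 µg/L

After mixing, C = (52.30·11.00 + 1.000·2010 + 4.800·817.0) / 58.10 = 6507/58.10 = 112.0 µg/L.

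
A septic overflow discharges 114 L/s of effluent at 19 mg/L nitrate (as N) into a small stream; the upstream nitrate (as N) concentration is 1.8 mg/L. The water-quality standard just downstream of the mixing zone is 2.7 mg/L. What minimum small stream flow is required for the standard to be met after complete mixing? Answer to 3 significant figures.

Set C_mix = 2.7: (Q·1.800 + 114.0·19.00) / (Q + 114.0) = 2.7
→ Q = 114.0·(19.00 − 2.7)/(2.7 − 1.800) = 2065 L/s.

2060 L/s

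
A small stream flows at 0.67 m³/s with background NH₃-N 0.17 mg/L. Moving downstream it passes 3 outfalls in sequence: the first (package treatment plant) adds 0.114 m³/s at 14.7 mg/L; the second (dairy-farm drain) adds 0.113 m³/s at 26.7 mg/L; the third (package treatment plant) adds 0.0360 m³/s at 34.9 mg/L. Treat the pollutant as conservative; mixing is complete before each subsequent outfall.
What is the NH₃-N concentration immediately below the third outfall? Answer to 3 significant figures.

6.50 mg/L

After outfall 1: Q = 0.6700 + 0.1140 = 0.7840 m³/s; C = (0.6700·0.1700 + 0.1140·14.70)/0.7840 = 2.283 mg/L.
After outfall 2: Q = 0.7840 + 0.1130 = 0.8970 m³/s; C = (0.7840·2.283 + 0.1130·26.70)/0.8970 = 5.359 mg/L.
After outfall 3: Q = 0.8970 + 0.03600 = 0.9330 m³/s; C = (0.8970·5.359 + 0.03600·34.90)/0.9330 = 6.499 mg/L.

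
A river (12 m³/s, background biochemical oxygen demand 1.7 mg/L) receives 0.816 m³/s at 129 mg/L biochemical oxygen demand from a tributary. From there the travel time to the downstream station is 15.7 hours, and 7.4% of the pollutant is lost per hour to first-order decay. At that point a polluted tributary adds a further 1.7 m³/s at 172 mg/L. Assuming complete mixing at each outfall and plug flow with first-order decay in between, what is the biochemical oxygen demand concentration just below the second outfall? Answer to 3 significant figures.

22.7 mg/L

Conservation of mass: C = (12.00·1.700 + 0.8160·129.0) / 12.82 = 125.7/12.82 = 9.805 mg/L; combined flow 12.82 m³/s.
7.4%/h lost → k = −ln(1 − 0.074) = 0.07688 h⁻¹.
Decay over the reach: 9.805·exp(−kt) = 9.805·0.2991 = 2.933 mg/L.
Second outfall: C = (12.82·2.933 + 1.700·172.0)/14.52 = 22.73 mg/L.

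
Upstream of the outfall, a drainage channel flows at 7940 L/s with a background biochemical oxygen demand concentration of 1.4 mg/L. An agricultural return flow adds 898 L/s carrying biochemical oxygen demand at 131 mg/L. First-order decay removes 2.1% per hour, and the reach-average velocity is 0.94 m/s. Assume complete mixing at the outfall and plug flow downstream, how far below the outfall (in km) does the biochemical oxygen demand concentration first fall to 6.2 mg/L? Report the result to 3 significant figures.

136 km

Flow-weighted average: C = (7940·1.400 + 898.0·131.0) / 8838 = 128800/8838 = 14.57 mg/L.
2.1%/h lost → k = −ln(1 − 0.021) = 0.02122 h⁻¹.
Set 14.57·exp(−k·t) = 6.2 → t = ln(14.57/6.2)/k = 144900 s = 40.25 h.
Distance = v·t = 0.94·144900 = 136200 m = 136.2 km.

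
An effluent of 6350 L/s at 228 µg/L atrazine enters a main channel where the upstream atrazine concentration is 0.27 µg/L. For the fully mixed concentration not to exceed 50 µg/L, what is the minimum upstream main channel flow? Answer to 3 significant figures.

Set C_mix = 50: (Q·0.2700 + 6350·228.0) / (Q + 6350) = 50
→ Q = 6350·(228.0 − 50)/(50 − 0.2700) = 22730 L/s.

22700 L/s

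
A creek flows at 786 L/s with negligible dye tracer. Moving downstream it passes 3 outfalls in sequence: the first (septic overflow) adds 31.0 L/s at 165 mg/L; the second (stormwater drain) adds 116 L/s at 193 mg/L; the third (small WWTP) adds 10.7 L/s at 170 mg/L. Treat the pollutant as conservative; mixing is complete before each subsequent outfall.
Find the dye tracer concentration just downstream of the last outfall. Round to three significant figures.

31.1 mg/L

After outfall 1: Q = 786.0 + 31.00 = 817.0 L/s; C = (786.0·0 + 31.00·165.0)/817.0 = 6.261 mg/L.
After outfall 2: Q = 817.0 + 116.0 = 933.0 L/s; C = (817.0·6.261 + 116.0·193.0)/933.0 = 29.48 mg/L.
After outfall 3: Q = 933.0 + 10.70 = 943.7 L/s; C = (933.0·29.48 + 10.70·170.0)/943.7 = 31.07 mg/L.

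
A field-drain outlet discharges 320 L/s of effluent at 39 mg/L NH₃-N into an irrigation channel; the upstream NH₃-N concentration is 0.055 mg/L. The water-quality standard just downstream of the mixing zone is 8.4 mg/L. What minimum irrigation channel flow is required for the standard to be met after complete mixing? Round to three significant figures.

Set C_mix = 8.4: (Q·0.05500 + 320.0·39.00) / (Q + 320.0) = 8.4
→ Q = 320.0·(39.00 − 8.4)/(8.4 − 0.05500) = 1173 L/s.

1170 L/s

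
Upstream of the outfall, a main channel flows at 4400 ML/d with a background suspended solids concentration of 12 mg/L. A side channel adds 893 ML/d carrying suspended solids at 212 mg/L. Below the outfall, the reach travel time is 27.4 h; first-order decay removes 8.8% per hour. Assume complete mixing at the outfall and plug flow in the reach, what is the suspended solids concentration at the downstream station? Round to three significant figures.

Mixed concentration C = ΣQC/ΣQ = (4400·12.00 + 893.0·212.0) / 5293 = 242100/5293 = 45.74 mg/L.
8.8%/h lost → k = −ln(1 − 0.088) = 0.09212 h⁻¹.
First-order decay: C = 45.74·exp(−k·t) = 45.74·0.08014 = 3.666 mg/L.

3.67 mg/L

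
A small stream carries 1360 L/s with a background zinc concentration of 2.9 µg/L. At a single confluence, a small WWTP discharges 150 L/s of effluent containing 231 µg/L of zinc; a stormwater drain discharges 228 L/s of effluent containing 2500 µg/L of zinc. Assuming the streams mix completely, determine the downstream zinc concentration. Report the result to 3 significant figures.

350 µg/L

After mixing, C = (1360·2.900 + 150.0·231.0 + 228.0·2500) / 1738 = 608600/1738 = 350.2 µg/L.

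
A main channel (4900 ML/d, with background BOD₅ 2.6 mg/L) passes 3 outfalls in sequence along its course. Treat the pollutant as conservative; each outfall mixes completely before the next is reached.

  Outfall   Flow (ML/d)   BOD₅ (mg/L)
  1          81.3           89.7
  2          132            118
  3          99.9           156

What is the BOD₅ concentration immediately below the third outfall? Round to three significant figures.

Below outfall 1: Q → 4981 ML/d, C = (4900·2.600 + 81.30·89.70)/4981 = 4.022 mg/L.
Below outfall 2: Q → 5113 ML/d, C = (4981·4.022 + 132.0·118.0)/5113 = 6.964 mg/L.
Below outfall 3: Q → 5213 ML/d, C = (5113·6.964 + 99.90·156.0)/5213 = 9.820 mg/L.

9.82 mg/L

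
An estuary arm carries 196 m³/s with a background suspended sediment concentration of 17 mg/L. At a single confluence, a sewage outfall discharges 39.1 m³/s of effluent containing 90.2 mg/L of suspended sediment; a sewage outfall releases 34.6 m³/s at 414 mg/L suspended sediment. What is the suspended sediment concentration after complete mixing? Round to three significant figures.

Conservation of mass: C = (196.0·17.00 + 39.10·90.20 + 34.60·414.0) / 269.7 = 21180/269.7 = 78.54 mg/L.

78.5 mg/L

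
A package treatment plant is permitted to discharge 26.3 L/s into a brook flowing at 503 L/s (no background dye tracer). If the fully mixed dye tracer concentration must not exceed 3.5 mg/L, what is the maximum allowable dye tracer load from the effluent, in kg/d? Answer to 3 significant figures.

160 kg/d

Mass balance at the limit: 503.0·0 + 26.30·Cₑ = 529.3·3.5 → Cₑ = 70.44 mg/L.
26.30 L/s = 0.02630 m³/s. Load = 0.02630 m³/s × 70.44 g/m³ × 86 400 s/d = 160.1 kg/d.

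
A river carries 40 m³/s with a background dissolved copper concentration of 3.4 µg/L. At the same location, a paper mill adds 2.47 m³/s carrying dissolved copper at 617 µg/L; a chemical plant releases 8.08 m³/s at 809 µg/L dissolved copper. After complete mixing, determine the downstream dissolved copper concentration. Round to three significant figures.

Mass balance: C = (40.00·3.400 + 2.470·617.0 + 8.080·809.0) / 50.55 = 8197/50.55 = 162.2 µg/L.

162 µg/L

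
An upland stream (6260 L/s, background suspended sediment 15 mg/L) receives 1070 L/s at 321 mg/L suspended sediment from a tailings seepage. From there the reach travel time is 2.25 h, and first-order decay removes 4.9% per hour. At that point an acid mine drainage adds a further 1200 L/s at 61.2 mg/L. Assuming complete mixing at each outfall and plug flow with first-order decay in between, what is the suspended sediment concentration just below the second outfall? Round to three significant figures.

Mixed concentration C = ΣQC/ΣQ = (6260·15.00 + 1070·321.0) / 7330 = 437400/7330 = 59.67 mg/L; combined flow 7330 L/s.
4.9%/h lost → k = −ln(1 − 0.049) = 0.05024 h⁻¹.
After decay, C = 59.67 × e^(−kt) = 59.67 × 0.8931 = 53.29 mg/L.
Second outfall: C = (7330·53.29 + 1200·61.20)/8530 = 54.40 mg/L.

54.4 mg/L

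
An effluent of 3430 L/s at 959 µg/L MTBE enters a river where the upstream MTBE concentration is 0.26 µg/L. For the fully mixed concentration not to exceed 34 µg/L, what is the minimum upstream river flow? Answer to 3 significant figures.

94000 L/s

Set C_mix = 34: (Q·0.2600 + 3430·959.0) / (Q + 3430) = 34
→ Q = 3430·(959.0 − 34)/(34 − 0.2600) = 94040 L/s.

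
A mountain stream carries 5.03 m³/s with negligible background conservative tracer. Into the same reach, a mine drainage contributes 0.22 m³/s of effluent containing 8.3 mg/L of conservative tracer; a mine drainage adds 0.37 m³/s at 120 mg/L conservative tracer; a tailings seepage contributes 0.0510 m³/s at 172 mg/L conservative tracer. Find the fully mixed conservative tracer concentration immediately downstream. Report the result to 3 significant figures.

9.70 mg/L

Mixed concentration C = ΣQC/ΣQ = (5.030·0 + 0.2200·8.300 + 0.3700·120.0 + 0.05100·172.0) / 5.671 = 55.00/5.671 = 9.698 mg/L.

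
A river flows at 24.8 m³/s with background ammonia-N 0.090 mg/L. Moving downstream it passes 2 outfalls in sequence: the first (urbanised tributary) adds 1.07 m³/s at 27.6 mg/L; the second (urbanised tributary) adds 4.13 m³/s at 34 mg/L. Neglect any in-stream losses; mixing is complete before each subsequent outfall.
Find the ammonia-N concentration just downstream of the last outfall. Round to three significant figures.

5.74 mg/L

After outfall 1: Q = 24.80 + 1.070 = 25.87 m³/s; C = (24.80·0.09000 + 1.070·27.60)/25.87 = 1.228 mg/L.
After outfall 2: Q = 25.87 + 4.130 = 30.00 m³/s; C = (25.87·1.228 + 4.130·34.00)/30.00 = 5.739 mg/L.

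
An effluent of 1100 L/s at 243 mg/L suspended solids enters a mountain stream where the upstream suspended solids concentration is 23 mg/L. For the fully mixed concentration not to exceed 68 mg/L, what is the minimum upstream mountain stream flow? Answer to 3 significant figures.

4280 L/s

Set C_mix = 68: (Q·23.00 + 1100·243.0) / (Q + 1100) = 68
→ Q = 1100·(243.0 − 68)/(68 − 23.00) = 4278 L/s.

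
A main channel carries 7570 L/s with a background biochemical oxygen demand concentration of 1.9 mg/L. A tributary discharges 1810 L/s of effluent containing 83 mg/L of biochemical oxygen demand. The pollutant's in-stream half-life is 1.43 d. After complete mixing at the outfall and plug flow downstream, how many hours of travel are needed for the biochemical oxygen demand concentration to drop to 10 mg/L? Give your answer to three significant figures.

27.8 h

Mass balance: C = (7570·1.900 + 1810·83.00) / 9380 = 164600/9380 = 17.55 mg/L.
Half-life 1.43 d → k = ln 2 / 1.43 = 0.4847 d⁻¹.
17.55·exp(−k·t) = 10 → t = ln(17.55/10)/k = 100300 s = 27.85 h.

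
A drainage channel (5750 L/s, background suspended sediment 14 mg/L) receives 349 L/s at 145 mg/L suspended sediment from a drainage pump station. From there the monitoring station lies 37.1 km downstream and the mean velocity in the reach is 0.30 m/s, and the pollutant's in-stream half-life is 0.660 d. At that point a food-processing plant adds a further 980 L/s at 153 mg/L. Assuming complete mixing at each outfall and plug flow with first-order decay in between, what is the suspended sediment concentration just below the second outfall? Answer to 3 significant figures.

Mixed concentration C = ΣQC/ΣQ = (5750·14.00 + 349.0·145.0) / 6099 = 131100/6099 = 21.50 mg/L; combined flow 6099 L/s.
Travel time t = 37.1·1000 / 0.30 = 123700 s = 34.35 h.
Half-life 0.660 d → k = ln 2 / 0.660 = 1.050 d⁻¹.
First-order decay: C = 21.50·exp(−k·t) = 21.50·0.2224 = 4.781 mg/L.
At the second outfall, C = (6099·4.781 + 980.0·153.0) / (6099 + 980.0) = 25.30 mg/L.

25.3 mg/L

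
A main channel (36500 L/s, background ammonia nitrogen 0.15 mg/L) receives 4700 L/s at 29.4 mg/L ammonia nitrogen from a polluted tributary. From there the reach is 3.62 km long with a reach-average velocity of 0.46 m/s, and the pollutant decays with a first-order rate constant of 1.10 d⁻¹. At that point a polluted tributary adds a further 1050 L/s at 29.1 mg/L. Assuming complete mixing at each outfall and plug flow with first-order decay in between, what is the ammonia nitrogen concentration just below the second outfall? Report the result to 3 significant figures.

3.80 mg/L

After mixing, C = (36500·0.1500 + 4700·29.40) / 41200 = 143700/41200 = 3.487 mg/L; combined flow 41200 L/s.
Travel time t = 3.62·1000 / 0.46 = 7870 s = 2.186 h.
First-order decay: C = 3.487·exp(−k·t) = 3.487·0.9047 = 3.154 mg/L.
At the second outfall, C = (41200·3.154 + 1050·29.10) / (41200 + 1050) = 3.799 mg/L.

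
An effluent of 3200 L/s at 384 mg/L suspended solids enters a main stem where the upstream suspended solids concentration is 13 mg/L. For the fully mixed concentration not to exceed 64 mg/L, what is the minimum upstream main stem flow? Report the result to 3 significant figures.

Set C_mix = 64: (Q·13.00 + 3200·384.0) / (Q + 3200) = 64
→ Q = 3200·(384.0 − 64)/(64 − 13.00) = 20080 L/s.

20100 L/s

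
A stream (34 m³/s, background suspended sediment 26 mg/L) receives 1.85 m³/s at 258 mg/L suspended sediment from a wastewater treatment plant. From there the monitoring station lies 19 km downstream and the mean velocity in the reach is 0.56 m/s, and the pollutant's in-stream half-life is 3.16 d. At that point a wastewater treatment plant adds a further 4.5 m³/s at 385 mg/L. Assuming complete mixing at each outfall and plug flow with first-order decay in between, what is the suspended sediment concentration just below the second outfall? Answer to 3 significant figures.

73.9 mg/L

Mixed concentration C = ΣQC/ΣQ = (34.00·26.00 + 1.850·258.0) / 35.85 = 1361/35.85 = 37.97 mg/L; combined flow 35.85 m³/s.
Travel time t = 19·1000 / 0.56 = 33930 s = 9.425 h.
Half-life 3.16 d → k = ln 2 / 3.16 = 0.2194 d⁻¹.
After decay, C = 37.97 × e^(−kt) = 37.97 × 0.9175 = 34.84 mg/L.
Second outfall: C = (35.85·34.84 + 4.500·385.0)/40.35 = 73.89 mg/L.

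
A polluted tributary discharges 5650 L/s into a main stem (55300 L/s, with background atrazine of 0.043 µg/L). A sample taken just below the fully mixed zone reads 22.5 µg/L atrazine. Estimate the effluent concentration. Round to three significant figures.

242 µg/L

Mass balance: 55300·0.04300 + 5650·Cₑ = 60950·22.50
→ Cₑ = (60950·22.50 − 55300·0.04300) / 5650 = 242.3 µg/L.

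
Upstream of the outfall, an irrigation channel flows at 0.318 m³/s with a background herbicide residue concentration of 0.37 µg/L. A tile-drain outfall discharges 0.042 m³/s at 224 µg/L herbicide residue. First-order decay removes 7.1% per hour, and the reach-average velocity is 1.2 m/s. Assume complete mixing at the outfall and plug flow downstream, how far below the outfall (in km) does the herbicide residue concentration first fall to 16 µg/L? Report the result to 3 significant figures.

Conservation of mass: C = (0.3180·0.3700 + 0.04200·224.0) / 0.3600 = 9.526/0.3600 = 26.46 µg/L.
7.1%/h lost → k = −ln(1 − 0.071) = 0.07365 h⁻¹.
Set 26.46·exp(−k·t) = 16 → t = ln(26.46/16)/k = 24590 s = 6.831 h.
Distance = v·t = 1.2·24590 = 29510 m = 29.51 km.

29.5 km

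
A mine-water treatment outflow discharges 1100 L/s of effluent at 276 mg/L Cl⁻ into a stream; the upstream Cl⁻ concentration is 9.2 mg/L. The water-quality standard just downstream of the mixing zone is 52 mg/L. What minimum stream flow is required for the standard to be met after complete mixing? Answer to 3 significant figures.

5760 L/s

Set C_mix = 52: (Q·9.200 + 1100·276.0) / (Q + 1100) = 52
→ Q = 1100·(276.0 − 52)/(52 − 9.200) = 5757 L/s.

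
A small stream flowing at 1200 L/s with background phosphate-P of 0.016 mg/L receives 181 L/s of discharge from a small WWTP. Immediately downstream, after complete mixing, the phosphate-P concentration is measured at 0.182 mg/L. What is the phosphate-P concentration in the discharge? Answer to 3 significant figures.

Mass balance: 1200·0.01600 + 181.0·Cₑ = 1381·0.1820
→ Cₑ = (1381·0.1820 − 1200·0.01600) / 181.0 = 1.283 mg/L.

1.28 mg/L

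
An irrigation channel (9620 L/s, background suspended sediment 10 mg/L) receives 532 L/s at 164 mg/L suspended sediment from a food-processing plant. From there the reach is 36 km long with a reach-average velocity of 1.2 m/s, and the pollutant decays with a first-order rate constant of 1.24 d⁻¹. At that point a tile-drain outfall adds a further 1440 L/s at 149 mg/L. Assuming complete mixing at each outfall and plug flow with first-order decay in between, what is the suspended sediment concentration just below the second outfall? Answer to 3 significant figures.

28.8 mg/L

Conservation of mass: C = (9620·10.00 + 532.0·164.0) / 10150 = 183400/10150 = 18.07 mg/L; combined flow 10150 L/s.
Travel time t = 36·1000 / 1.2 = 30000 s = 8.333 h.
Applying C = C₀e^(−kt): 18.07 × 0.6501 = 11.75 mg/L.
At the second outfall, C = (10150·11.75 + 1440·149.0) / (10150 + 1440) = 28.80 mg/L.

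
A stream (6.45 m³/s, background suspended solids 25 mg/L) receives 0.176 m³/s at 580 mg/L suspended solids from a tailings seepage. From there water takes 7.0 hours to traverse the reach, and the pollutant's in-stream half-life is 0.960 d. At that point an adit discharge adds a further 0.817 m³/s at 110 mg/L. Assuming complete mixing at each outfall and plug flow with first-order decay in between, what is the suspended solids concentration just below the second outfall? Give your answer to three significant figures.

Mass balance: C = (6.450·25.00 + 0.1760·580.0) / 6.626 = 263.3/6.626 = 39.74 mg/L; combined flow 6.626 m³/s.
Half-life 0.960 d → k = ln 2 / 0.960 = 0.7220 d⁻¹.
After decay, C = 39.74 × e^(−kt) = 39.74 × 0.8101 = 32.20 mg/L.
At the second outfall, C = (6.626·32.20 + 0.8170·110.0) / (6.626 + 0.8170) = 40.74 mg/L.

40.7 mg/L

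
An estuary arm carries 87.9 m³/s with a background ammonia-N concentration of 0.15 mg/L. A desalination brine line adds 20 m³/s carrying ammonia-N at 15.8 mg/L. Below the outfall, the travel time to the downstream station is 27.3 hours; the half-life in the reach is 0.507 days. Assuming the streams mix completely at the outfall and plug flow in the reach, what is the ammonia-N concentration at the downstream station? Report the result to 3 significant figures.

Mixed concentration C = ΣQC/ΣQ = (87.90·0.1500 + 20.00·15.80) / 107.9 = 329.2/107.9 = 3.051 mg/L.
Half-life 0.507 d → k = ln 2 / 0.507 = 1.367 d⁻¹.
First-order decay: C = 3.051·exp(−k·t) = 3.051·0.2112 = 0.6442 mg/L.

0.644 mg/L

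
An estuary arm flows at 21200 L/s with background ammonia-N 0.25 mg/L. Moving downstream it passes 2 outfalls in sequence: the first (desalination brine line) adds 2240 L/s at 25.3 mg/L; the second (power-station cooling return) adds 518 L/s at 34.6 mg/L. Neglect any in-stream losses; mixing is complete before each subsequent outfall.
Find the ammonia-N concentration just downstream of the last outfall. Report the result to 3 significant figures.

Below outfall 1: Q → 23440 L/s, C = (21200·0.2500 + 2240·25.30)/23440 = 2.644 mg/L.
Below outfall 2: Q → 23960 L/s, C = (23440·2.644 + 518.0·34.60)/23960 = 3.335 mg/L.

3.33 mg/L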